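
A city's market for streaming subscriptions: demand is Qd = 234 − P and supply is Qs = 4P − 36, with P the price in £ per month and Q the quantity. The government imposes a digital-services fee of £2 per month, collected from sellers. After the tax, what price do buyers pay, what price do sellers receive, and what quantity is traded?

Buyers pay £55.6; sellers receive £53.6; quantity = 178.4.

Without the tax, 234 − P = 4P − 36 gives 5P = 270, so P* = £54 and Q* = 180.
With the tax collected from sellers, supply shifts: Qs = 4(P − 2) − 36.
New equilibrium: buyers pay £55.6, sellers receive £53.6, Q = 178.4. (Wedge: Pb − Ps = 2.)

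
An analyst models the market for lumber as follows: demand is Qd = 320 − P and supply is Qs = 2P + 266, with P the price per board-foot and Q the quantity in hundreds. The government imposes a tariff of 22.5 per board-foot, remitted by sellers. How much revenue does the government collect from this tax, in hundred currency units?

Without the tax, 320 − P = 2P + 266 gives 3P = 54, so P* = 18 and Q* = 302.
With the tax collected from sellers, supply shifts: Qs = 2(P − 22.5) + 266.
Solving gives Q = 287 with buyers paying 33 and sellers receiving 10.5 (the 22.5 wedge).
Revenue = t · Q = 22.5 · 287 = 6457.5.

Tax revenue = 6457.5 hundred.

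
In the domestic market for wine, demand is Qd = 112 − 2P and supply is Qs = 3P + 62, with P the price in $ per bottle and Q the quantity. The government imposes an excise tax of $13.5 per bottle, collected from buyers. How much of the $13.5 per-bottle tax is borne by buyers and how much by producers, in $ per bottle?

Without the tax, 112 − 2P = 3P + 62 gives 5P = 50, so P* = $10 and Q* = 92.
With the tax collected from buyers, demand (in seller-price terms) shifts: Qd = 112 − 2(P + 13.5).
New equilibrium: buyers pay $18.1, producers receive $4.6, Q = 75.8. (Wedge: Pb − Ps = 13.5.)
Burden on buyers: $8.1; on producers: $5.4. (They sum to $13.5.)

Buyers bear $8.1 per bottle; producers bear $5.4 per bottle.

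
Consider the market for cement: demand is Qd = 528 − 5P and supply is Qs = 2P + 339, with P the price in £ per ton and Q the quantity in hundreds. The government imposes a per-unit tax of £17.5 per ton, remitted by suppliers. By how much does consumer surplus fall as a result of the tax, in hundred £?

Consumer surplus falls by £1902.5 hundred.

Without the tax, 528 − 5P = 2P + 339 gives 7P = 189, so P* = £27 and Q* = 393.
With the tax collected from suppliers, supply shifts: Qs = 2(P − 17.5) + 339.
New equilibrium: buyers pay £32, suppliers receive £14.5, Q = 368. (Wedge: Pb − Ps = 17.5.)
ΔCS is the trapezoid between Q = 368 and Q = 393 of height £5: ½ · (393 + 368) · 5 = £1902.5.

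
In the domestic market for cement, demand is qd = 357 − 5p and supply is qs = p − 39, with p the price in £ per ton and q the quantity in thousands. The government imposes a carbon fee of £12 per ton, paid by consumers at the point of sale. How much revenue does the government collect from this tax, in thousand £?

Tax revenue = £204 thousand.

Without the tax, 357 − 5p = p − 39 gives 6p = 396, so p* = £66 and q* = 27.
With the tax collected from consumers, demand (in seller-price terms) shifts: qd = 357 − 5(p + 12).
Solving gives q = 17 with consumers paying £68 and sellers receiving £56 (the £12 wedge).
Revenue = t · Q = 12 · 17 = £204.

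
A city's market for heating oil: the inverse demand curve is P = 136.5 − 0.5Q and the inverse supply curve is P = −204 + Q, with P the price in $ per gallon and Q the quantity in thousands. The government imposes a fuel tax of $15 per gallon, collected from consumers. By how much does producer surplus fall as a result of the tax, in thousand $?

Producer surplus falls by $2220 thousand.

Inverting to Q(P) form: Qd = 273 − 2P; Qs = P + 204.
Without the tax, 273 − 2P = P + 204 gives 3P = 69, so P* = $23 and Q* = 227.
With the tax collected from consumers, demand (in seller-price terms) shifts: Qd = 273 − 2(P + 15).
New equilibrium: consumers pay $28, sellers receive $13, Q = 217. (Wedge: Pb − Ps = 15.)
ΔPS is the trapezoid between Q = 217 and Q = 227 of height $10: ½ · (227 + 217) · 10 = $2220.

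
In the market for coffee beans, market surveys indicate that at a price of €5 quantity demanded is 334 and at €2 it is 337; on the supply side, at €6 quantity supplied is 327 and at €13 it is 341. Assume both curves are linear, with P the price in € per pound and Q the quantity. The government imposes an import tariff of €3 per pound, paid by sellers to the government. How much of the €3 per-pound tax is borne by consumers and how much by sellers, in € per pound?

Consumers bear €2 per pound; sellers bear €1 per pound.

Demand slope: (337 − 334)/(2 − 5) = -1, so Qd = 339 − P.
Supply slope: (341 − 327)/(13 − 6) = 2, so Qs = 2P + 315.
Without the tax, 339 − P = 2P + 315 gives 3P = 24, so P* = €8 and Q* = 331.
With the tax collected from sellers, supply shifts: Qs = 2(P − 3) + 315.
Solving gives Q = 329 with consumers paying €10 and sellers receiving €7 (the €3 wedge).
Burden on consumers: €2; on sellers: €1. (They sum to €3.)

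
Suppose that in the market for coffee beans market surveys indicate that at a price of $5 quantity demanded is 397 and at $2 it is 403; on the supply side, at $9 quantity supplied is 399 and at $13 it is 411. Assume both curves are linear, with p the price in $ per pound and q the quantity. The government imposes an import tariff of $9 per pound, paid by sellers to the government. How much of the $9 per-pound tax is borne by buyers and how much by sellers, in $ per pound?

Demand slope: (403 − 397)/(2 − 5) = -2, so qd = 407 − 2p.
Supply slope: (411 − 399)/(13 − 9) = 3, so qs = 3p + 372.
Without the tax, 407 − 2p = 3p + 372 gives 5p = 35, so p* = $7 and q* = 393.
With the tax collected from sellers, supply shifts: qs = 3(p − 9) + 372.
Solving gives q = 382.2 with buyers paying $12.4 and sellers receiving $3.4 (the $9 wedge).
Burden on buyers: $5.4; on sellers: $3.6. (They sum to $9.)
The less price-elastic side of the market bears the larger share of a per-unit tax.

Buyers bear $5.4 per pound; sellers bear $3.6 per pound.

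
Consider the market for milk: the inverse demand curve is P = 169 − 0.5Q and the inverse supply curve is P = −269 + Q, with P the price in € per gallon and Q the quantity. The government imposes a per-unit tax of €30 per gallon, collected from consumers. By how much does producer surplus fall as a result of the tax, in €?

Producer surplus falls by €5640.

Rewrite in direct form: Qd = 338 − 2P and Qs = P + 269.
Without the tax, 338 − 2P = P + 269 gives 3P = 69, so P* = €23 and Q* = 292.
With the tax collected from consumers, demand (in seller-price terms) shifts: Qd = 338 − 2(P + 30).
New equilibrium: consumers pay €33, producers receive €3, Q = 272. (Wedge: Pb − Ps = 30.)
ΔPS is the trapezoid between Q = 272 and Q = 292 of height €20: ½ · (292 + 272) · 20 = €5640.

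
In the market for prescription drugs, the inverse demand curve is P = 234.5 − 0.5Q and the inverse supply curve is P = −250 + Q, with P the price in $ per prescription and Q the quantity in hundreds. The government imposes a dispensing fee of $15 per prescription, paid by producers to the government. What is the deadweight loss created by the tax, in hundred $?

Inverting to Q(P) form: Qd = 469 − 2P; Qs = P + 250.
Before the tax: set 469 − 2P = P + 250 → P* = $73, Q* = 323.
With the tax collected from producers, supply shifts: Qs = (P − 15) + 250.
New equilibrium: buyers pay $78, producers receive $63, Q = 313. (Wedge: Pb − Ps = 15.)
Quantity falls by |ΔQ| = |323 − 313| = 10.
DWL = ½ · t · |ΔQ| = ½ · 15 · 10 = $75.

Deadweight loss = $75 hundred.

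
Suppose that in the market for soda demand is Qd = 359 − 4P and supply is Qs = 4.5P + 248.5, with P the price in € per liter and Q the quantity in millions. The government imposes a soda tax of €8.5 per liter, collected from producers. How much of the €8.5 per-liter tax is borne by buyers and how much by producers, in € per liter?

Buyers bear €4.5 per liter; producers bear €4 per liter.

Without the tax, 359 − 4P = 4.5P + 248.5 gives 8.5P = 110.5, so P* = €13 and Q* = 307.
With the tax collected from producers, supply shifts: Qs = 4.5(P − 8.5) + 248.5.
New equilibrium: buyers pay €17.5, producers receive €9, Q = 289. (Wedge: Pb − Ps = 8.5.)
Burden on buyers: €4.5; on producers: €4. (They sum to €8.5.)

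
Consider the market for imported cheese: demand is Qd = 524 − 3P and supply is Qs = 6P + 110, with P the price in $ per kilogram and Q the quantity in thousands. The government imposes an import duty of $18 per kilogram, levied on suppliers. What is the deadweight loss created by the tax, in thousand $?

Before the tax: set 524 − 3P = 6P + 110 → P* = $46, Q* = 386.
With the tax collected from suppliers, supply shifts: Qs = 6(P − 18) + 110.
New equilibrium: consumers pay $58, suppliers receive $40, Q = 350. (Wedge: Pb − Ps = 18.)
Quantity falls by |ΔQ| = |386 − 350| = 36.
DWL = ½ · t · |ΔQ| = ½ · 18 · 36 = $324.

Deadweight loss = $324 thousand.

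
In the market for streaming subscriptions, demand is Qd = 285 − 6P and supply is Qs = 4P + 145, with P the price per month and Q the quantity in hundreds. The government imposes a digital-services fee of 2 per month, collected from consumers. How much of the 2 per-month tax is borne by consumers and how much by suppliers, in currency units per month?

Without the tax, 285 − 6P = 4P + 145 gives 10P = 140, so P* = 14 and Q* = 201.
With the tax collected from consumers, demand (in seller-price terms) shifts: Qd = 285 − 6(P + 2).
New equilibrium: consumers pay 14.8, suppliers receive 12.8, Q = 196.2. (Wedge: Pb − Ps = 2.)
Burden on consumers: 0.8; on suppliers: 1.2. (They sum to 2.)
The less price-elastic side of the market bears the larger share of a per-unit tax.

Consumers bear 0.8 per month; suppliers bear 1.2 per month.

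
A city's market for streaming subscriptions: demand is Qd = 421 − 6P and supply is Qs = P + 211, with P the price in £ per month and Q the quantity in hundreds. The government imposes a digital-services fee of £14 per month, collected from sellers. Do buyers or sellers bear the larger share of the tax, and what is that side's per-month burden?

Without the tax, 421 − 6P = P + 211 gives 7P = 210, so P* = £30 and Q* = 241.
With the tax collected from sellers, supply shifts: Qs = (P − 14) + 211.
Solving gives Q = 229 with buyers paying £32 and sellers receiving £18 (the £14 wedge).
Per-month burden: buyers £2, sellers £12.
Sellers take the larger share because supply is less price-elastic here (demand slope 6 vs supply slope 1).
The less price-elastic side of the market bears the larger share of a per-unit tax.

Sellers bear the larger share: £12 per month.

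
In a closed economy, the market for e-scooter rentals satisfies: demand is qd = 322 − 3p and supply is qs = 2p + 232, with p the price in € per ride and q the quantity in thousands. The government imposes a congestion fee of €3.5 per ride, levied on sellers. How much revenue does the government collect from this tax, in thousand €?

Tax revenue = €923.3 thousand.

Without the tax, 322 − 3p = 2p + 232 gives 5p = 90, so p* = €18 and q* = 268.
With the tax collected from sellers, supply shifts: qs = 2(p − 3.5) + 232.
New equilibrium: buyers pay €19.4, sellers receive €15.9, q = 263.8. (Wedge: pb − ps = 3.5.)
Revenue = t · Q = 3.5 · 263.8 = €923.3.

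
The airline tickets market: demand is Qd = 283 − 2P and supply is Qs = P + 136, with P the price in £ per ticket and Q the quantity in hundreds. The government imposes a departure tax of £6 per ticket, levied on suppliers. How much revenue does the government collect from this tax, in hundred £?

Without the tax, 283 − 2P = P + 136 gives 3P = 147, so P* = £49 and Q* = 185.
With the tax collected from suppliers, supply shifts: Qs = (P − 6) + 136.
Solving gives Q = 181 with buyers paying £51 and suppliers receiving £45 (the £6 wedge).
Revenue = t · Q = 6 · 181 = £1086.

Tax revenue = £1086 hundred.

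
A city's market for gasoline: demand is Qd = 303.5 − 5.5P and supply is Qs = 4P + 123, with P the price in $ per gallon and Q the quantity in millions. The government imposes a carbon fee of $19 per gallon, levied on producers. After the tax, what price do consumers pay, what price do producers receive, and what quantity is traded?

Consumers pay $27; producers receive $8; quantity = 155.

Without the tax, 303.5 − 5.5P = 4P + 123 gives 9.5P = 180.5, so P* = $19 and Q* = 199.
With the tax collected from producers, supply shifts: Qs = 4(P − 19) + 123.
New equilibrium: consumers pay $27, producers receive $8, Q = 155. (Wedge: Pb − Ps = 19.)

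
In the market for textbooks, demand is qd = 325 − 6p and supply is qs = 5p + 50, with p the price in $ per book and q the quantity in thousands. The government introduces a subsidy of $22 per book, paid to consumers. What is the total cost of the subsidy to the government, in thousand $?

Government outlay = $5170 thousand.

Before the subsidy: set 325 − 6p = 5p + 50 → p* = $25, q* = 175.
With a per-unit subsidy paid to consumers, each effectively pays p − 22, so demand becomes qd = 325 − 6(p − 22).
Solving gives q = 235 with consumers paying $15 and producers receiving $37 (the $22 wedge).
Outlay = t · Q = 22 · 235 = $5170.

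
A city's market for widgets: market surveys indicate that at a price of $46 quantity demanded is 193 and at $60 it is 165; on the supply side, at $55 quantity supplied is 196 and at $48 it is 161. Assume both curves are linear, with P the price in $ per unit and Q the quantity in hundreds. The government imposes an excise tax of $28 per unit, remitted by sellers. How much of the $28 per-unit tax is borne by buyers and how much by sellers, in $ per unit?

Demand slope: (165 − 193)/(60 − 46) = -2, so Qd = 285 − 2P.
Supply slope: (161 − 196)/(48 − 55) = 5, so Qs = 5P − 79.
Without the tax, 285 − 2P = 5P − 79 gives 7P = 364, so P* = $52 and Q* = 181.
With the tax collected from sellers, supply shifts: Qs = 5(P − 28) − 79.
Solving gives Q = 141 with buyers paying $72 and sellers receiving $44 (the $28 wedge).
Burden on buyers: $20; on sellers: $8. (They sum to $28.)
The less price-elastic side of the market bears the larger share of a per-unit tax.

Buyers bear $20 per unit; sellers bear $8 per unit.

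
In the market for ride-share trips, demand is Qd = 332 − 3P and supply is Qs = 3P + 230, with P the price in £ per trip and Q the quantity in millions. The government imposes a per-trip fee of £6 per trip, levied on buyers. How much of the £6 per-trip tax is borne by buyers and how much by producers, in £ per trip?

Without the tax, 332 − 3P = 3P + 230 gives 6P = 102, so P* = £17 and Q* = 281.
With the tax collected from buyers, demand (in seller-price terms) shifts: Qd = 332 − 3(P + 6).
New equilibrium: buyers pay £20, producers receive £14, Q = 272. (Wedge: Pb − Ps = 6.)
Burden on buyers: £3; on producers: £3. (They sum to £6.)
The less price-elastic side of the market bears the larger share of a per-unit tax.

Buyers bear £3 per trip; producers bear £3 per trip.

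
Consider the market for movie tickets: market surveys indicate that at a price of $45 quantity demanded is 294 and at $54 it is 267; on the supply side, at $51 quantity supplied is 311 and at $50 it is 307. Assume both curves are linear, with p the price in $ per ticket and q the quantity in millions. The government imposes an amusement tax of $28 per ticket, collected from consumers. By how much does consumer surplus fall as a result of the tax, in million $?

Demand slope: (267 − 294)/(54 − 45) = -3, so qd = 429 − 3p.
Supply slope: (307 − 311)/(50 − 51) = 4, so qs = 4p + 107.
Without the tax, 429 − 3p = 4p + 107 gives 7p = 322, so p* = $46 and q* = 291.
With the tax collected from consumers, demand (in seller-price terms) shifts: qd = 429 − 3(p + 28).
Solving gives q = 243 with consumers paying $62 and suppliers receiving $34 (the $28 wedge).
ΔCS is the trapezoid between Q = 243 and Q = 291 of height $16: ½ · (291 + 243) · 16 = $4272.

Consumer surplus falls by $4272 million.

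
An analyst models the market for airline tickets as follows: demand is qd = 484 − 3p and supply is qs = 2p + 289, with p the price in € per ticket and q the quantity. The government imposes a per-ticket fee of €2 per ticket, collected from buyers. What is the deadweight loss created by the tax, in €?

Deadweight loss = €2.4.

Without the tax, 484 − 3p = 2p + 289 gives 5p = 195, so p* = €39 and q* = 367.
With the tax collected from buyers, demand (in seller-price terms) shifts: qd = 484 − 3(p + 2).
Solving gives q = 364.6 with buyers paying €39.8 and producers receiving €37.8 (the €2 wedge).
Quantity falls by |ΔQ| = |367 − 364.6| = 2.4.
DWL = ½ · t · |ΔQ| = ½ · 2 · 2.4 = €2.4.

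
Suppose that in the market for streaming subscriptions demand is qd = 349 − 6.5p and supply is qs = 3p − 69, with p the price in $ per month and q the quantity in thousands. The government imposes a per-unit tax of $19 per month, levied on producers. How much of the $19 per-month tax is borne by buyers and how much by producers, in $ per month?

Buyers bear $6 per month; producers bear $13 per month.

Before the tax: set 349 − 6.5p = 3p − 69 → p* = $44, q* = 63.
With the tax collected from producers, supply shifts: qs = 3(p − 19) − 69.
New equilibrium: buyers pay $50, producers receive $31, q = 24. (Wedge: pb − ps = 19.)
Burden on buyers: $6; on producers: $13. (They sum to $19.)
The less price-elastic side of the market bears the larger share of a per-unit tax.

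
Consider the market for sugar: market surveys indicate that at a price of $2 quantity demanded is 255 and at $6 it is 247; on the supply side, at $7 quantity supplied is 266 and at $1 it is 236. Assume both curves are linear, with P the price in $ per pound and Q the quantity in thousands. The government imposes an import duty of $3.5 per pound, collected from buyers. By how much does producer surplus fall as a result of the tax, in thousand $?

Demand slope: (247 − 255)/(6 − 2) = -2, so Qd = 259 − 2P.
Supply slope: (236 − 266)/(1 − 7) = 5, so Qs = 5P + 231.
Without the tax, 259 − 2P = 5P + 231 gives 7P = 28, so P* = $4 and Q* = 251.
With the tax collected from buyers, demand (in seller-price terms) shifts: Qd = 259 − 2(P + 3.5).
Solving gives Q = 246 with buyers paying $6.5 and suppliers receiving $3 (the $3.5 wedge).
ΔPS is the trapezoid between Q = 246 and Q = 251 of height $1: ½ · (251 + 246) · 1 = $248.5.

Producer surplus falls by $248.5 thousand.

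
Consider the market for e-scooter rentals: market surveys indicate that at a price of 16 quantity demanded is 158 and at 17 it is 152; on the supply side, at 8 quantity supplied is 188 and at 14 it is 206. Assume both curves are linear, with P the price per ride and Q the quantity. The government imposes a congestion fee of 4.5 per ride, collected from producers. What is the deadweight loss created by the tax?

Deadweight loss = 20.25.

Demand slope: (152 − 158)/(17 − 16) = -6, so Qd = 254 − 6P.
Supply slope: (206 − 188)/(14 − 8) = 3, so Qs = 3P + 164.
Before the tax: set 254 − 6P = 3P + 164 → P* = 10, Q* = 194.
With the tax collected from producers, supply shifts: Qs = 3(P − 4.5) + 164.
Solving gives Q = 185 with buyers paying 11.5 and producers receiving 7 (the 4.5 wedge).
Quantity falls by |ΔQ| = |194 − 185| = 9.
DWL = ½ · t · |ΔQ| = ½ · 4.5 · 9 = 20.25.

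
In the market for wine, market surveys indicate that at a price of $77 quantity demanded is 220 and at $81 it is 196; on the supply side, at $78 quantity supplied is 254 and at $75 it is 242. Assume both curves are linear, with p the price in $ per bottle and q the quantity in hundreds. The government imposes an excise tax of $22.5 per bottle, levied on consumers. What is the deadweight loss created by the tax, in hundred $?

Deadweight loss = $607.5 hundred.

Demand slope: (196 − 220)/(81 − 77) = -6, so qd = 682 − 6p.
Supply slope: (242 − 254)/(75 − 78) = 4, so qs = 4p − 58.
Without the tax, 682 − 6p = 4p − 58 gives 10p = 740, so p* = $74 and q* = 238.
With the tax collected from consumers, demand (in seller-price terms) shifts: qd = 682 − 6(p + 22.5).
Solving gives q = 184 with consumers paying $83 and producers receiving $60.5 (the $22.5 wedge).
Quantity falls by |ΔQ| = |238 − 184| = 54.
DWL = ½ · t · |ΔQ| = ½ · 22.5 · 54 = $607.5.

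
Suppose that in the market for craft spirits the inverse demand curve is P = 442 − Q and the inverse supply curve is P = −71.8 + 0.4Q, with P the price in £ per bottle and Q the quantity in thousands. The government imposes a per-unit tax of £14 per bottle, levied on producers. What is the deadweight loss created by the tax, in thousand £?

Rewrite in direct form: Qd = 442 − P and Qs = 2.5P + 179.5.
Without the tax, 442 − P = 2.5P + 179.5 gives 3.5P = 262.5, so P* = £75 and Q* = 367.
With the tax collected from producers, supply shifts: Qs = 2.5(P − 14) + 179.5.
New equilibrium: consumers pay £85, producers receive £71, Q = 357. (Wedge: Pb − Ps = 14.)
Quantity falls by |ΔQ| = |367 − 357| = 10.
DWL = ½ · t · |ΔQ| = ½ · 14 · 10 = £70.

Deadweight loss = £70 thousand.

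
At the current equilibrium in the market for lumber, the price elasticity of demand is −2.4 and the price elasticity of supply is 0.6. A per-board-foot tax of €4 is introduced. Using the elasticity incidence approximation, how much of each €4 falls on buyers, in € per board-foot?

Incidence ratio: buyers' share ≈ εs / (εs + |εd|) = 0.6 / (0.6 + 2.4) = 0.2.
So buyers bear ≈ 0.2 × €4 = €0.8; producers bear €3.2.

Buyers bear ≈ €0.8 per board-foot.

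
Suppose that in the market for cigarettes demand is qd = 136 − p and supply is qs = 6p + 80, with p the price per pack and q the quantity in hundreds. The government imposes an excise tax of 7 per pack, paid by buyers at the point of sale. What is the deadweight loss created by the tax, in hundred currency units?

Without the tax, 136 − p = 6p + 80 gives 7p = 56, so p* = 8 and q* = 128.
With the tax collected from buyers, demand (in seller-price terms) shifts: qd = 136 − (p + 7).
New equilibrium: buyers pay 14, sellers receive 7, q = 122. (Wedge: pb − ps = 7.)
Quantity falls by |ΔQ| = |128 − 122| = 6.
DWL = ½ · t · |ΔQ| = ½ · 7 · 6 = 21.

Deadweight loss = 21 hundred.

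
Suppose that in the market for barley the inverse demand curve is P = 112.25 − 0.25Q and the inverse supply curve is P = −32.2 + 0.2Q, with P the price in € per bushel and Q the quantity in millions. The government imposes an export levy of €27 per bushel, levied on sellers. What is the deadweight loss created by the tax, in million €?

Deadweight loss = €810 million.

Inverting to Q(P) form: Qd = 449 − 4P; Qs = 5P + 161.
Before the tax: set 449 − 4P = 5P + 161 → P* = €32, Q* = 321.
With the tax collected from sellers, supply shifts: Qs = 5(P − 27) + 161.
Solving gives Q = 261 with buyers paying €47 and sellers receiving €20 (the €27 wedge).
Quantity falls by |ΔQ| = |321 − 261| = 60.
DWL = ½ · t · |ΔQ| = ½ · 27 · 60 = €810.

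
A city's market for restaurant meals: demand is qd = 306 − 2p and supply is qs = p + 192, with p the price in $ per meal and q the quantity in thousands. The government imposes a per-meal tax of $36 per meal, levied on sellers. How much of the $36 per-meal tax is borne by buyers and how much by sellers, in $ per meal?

Without the tax, 306 − 2p = p + 192 gives 3p = 114, so p* = $38 and q* = 230.
With the tax collected from sellers, supply shifts: qs = (p − 36) + 192.
Solving gives q = 206 with buyers paying $50 and sellers receiving $14 (the $36 wedge).
Burden on buyers: $12; on sellers: $24. (They sum to $36.)
The less price-elastic side of the market bears the larger share of a per-unit tax.

Buyers bear $12 per meal; sellers bear $24 per meal.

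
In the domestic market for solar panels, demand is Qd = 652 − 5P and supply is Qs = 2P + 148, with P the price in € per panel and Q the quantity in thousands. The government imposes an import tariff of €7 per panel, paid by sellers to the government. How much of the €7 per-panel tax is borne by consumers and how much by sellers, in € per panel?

Without the tax, 652 − 5P = 2P + 148 gives 7P = 504, so P* = €72 and Q* = 292.
With the tax collected from sellers, supply shifts: Qs = 2(P − 7) + 148.
New equilibrium: consumers pay €74, sellers receive €67, Q = 282. (Wedge: Pb − Ps = 7.)
Burden on consumers: €2; on sellers: €5. (They sum to €7.)
The less price-elastic side of the market bears the larger share of a per-unit tax.

Consumers bear €2 per panel; sellers bear €5 per panel.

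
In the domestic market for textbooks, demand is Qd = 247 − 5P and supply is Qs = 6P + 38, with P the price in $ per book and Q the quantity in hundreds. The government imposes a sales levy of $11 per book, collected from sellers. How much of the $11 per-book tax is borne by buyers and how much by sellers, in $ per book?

Buyers bear $6 per book; sellers bear $5 per book.

Without the tax, 247 − 5P = 6P + 38 gives 11P = 209, so P* = $19 and Q* = 152.
With the tax collected from sellers, supply shifts: Qs = 6(P − 11) + 38.
Solving gives Q = 122 with buyers paying $25 and sellers receiving $14 (the $11 wedge).
Burden on buyers: $6; on sellers: $5. (They sum to $11.)
The less price-elastic side of the market bears the larger share of a per-unit tax.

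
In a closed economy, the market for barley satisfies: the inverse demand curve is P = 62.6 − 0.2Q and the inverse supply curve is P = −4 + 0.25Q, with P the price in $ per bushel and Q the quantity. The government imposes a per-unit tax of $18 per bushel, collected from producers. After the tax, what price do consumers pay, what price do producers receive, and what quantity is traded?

Consumers pay $41; producers receive $23; quantity = 108.

Rewrite in direct form: Qd = 313 − 5P and Qs = 4P + 16.
Without the tax, 313 − 5P = 4P + 16 gives 9P = 297, so P* = $33 and Q* = 148.
With the tax collected from producers, supply shifts: Qs = 4(P − 18) + 16.
New equilibrium: consumers pay $41, producers receive $23, Q = 108. (Wedge: Pb − Ps = 18.)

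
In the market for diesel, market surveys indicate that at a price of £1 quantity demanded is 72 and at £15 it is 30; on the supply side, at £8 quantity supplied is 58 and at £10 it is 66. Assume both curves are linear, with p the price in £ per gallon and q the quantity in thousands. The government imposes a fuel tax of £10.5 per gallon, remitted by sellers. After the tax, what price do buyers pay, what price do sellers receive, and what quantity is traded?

Buyers pay £13; sellers receive £2.5; quantity = 36.

Demand slope: (30 − 72)/(15 − 1) = -3, so qd = 75 − 3p.
Supply slope: (66 − 58)/(10 − 8) = 4, so qs = 4p + 26.
Before the tax: set 75 − 3p = 4p + 26 → p* = £7, q* = 54.
With the tax collected from sellers, supply shifts: qs = 4(p − 10.5) + 26.
New equilibrium: buyers pay £13, sellers receive £2.5, q = 36. (Wedge: pb − ps = 10.5.)
The less price-elastic side of the market bears the larger share of a per-unit tax.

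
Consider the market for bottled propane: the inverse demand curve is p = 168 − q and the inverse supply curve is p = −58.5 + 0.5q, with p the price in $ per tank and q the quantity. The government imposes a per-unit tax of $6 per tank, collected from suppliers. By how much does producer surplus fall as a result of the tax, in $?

Producer surplus falls by $298.

Rewrite in direct form: qd = 168 − p and qs = 2p + 117.
Before the tax: set 168 − p = 2p + 117 → p* = $17, q* = 151.
With the tax collected from suppliers, supply shifts: qs = 2(p − 6) + 117.
New equilibrium: buyers pay $21, suppliers receive $15, q = 147. (Wedge: pb − ps = 6.)
ΔPS is the trapezoid between Q = 147 and Q = 151 of height $2: ½ · (151 + 147) · 2 = $298.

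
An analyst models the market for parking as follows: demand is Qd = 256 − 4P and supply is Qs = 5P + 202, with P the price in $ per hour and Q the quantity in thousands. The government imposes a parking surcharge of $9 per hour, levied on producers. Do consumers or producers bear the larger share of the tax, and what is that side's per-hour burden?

Consumers bear the larger share: $5 per hour.

Without the tax, 256 − 4P = 5P + 202 gives 9P = 54, so P* = $6 and Q* = 232.
With the tax collected from producers, supply shifts: Qs = 5(P − 9) + 202.
New equilibrium: consumers pay $11, producers receive $2, Q = 212. (Wedge: Pb − Ps = 9.)
Per-hour burden: consumers $5, producers $4.
Consumers take the larger share because demand is less price-elastic here (demand slope 4 vs supply slope 5).
The less price-elastic side of the market bears the larger share of a per-unit tax.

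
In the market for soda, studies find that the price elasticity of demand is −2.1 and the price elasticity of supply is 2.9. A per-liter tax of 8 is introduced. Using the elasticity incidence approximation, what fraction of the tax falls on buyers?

Buyers' share ≈ 0.58.

Incidence ratio: buyers' share ≈ εs / (εs + |εd|) = 2.9 / (2.9 + 2.1) = 0.58.
Supply is the more elastic side, so buyers bear the larger share.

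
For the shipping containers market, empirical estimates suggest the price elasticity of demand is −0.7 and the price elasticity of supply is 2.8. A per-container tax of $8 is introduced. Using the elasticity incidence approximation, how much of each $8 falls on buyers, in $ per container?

Incidence ratio: buyers' share ≈ εs / (εs + |εd|) = 2.8 / (2.8 + 0.7) = 0.8.
So buyers bear ≈ 0.8 × $8 = $6.4; sellers bear $1.6.

Buyers bear ≈ $6.4 per container.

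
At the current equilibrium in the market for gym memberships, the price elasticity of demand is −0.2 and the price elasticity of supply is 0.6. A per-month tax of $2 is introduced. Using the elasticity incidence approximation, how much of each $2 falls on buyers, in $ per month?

Incidence ratio: buyers' share ≈ εs / (εs + |εd|) = 0.6 / (0.6 + 0.2) = 0.75.
So buyers bear ≈ 0.75 × $2 = $1.5; suppliers bear $0.5.

Buyers bear ≈ $1.5 per month.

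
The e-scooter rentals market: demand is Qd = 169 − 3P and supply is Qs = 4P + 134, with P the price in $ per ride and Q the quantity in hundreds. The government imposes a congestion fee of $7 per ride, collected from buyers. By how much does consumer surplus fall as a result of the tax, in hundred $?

Before the tax: set 169 − 3P = 4P + 134 → P* = $5, Q* = 154.
With the tax collected from buyers, demand (in seller-price terms) shifts: Qd = 169 − 3(P + 7).
New equilibrium: buyers pay $9, suppliers receive $2, Q = 142. (Wedge: Pb − Ps = 7.)
ΔCS is the trapezoid between Q = 142 and Q = 154 of height $4: ½ · (154 + 142) · 4 = $592.

Consumer surplus falls by $592 hundred.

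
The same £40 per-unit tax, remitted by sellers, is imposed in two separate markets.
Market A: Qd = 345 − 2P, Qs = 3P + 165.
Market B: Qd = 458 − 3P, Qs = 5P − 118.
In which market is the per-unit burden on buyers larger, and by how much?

Market B, by £1.

Market A: pre-tax P* = £36, Q* = 273; post-tax Q = 225; per-unit burden on buyers = £24.
Market B: pre-tax P* = £72, Q* = 242; post-tax Q = 167; per-unit burden on buyers = £25.
Difference: £24 vs £25 → market B is larger by £1.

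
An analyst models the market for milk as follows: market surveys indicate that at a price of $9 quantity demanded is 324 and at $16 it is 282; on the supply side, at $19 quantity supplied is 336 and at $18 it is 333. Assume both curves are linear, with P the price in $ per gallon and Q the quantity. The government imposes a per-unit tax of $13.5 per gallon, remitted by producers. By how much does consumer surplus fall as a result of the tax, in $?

Consumer surplus falls by $1343.25.

Demand slope: (282 − 324)/(16 − 9) = -6, so Qd = 378 − 6P.
Supply slope: (333 − 336)/(18 − 19) = 3, so Qs = 3P + 279.
Before the tax: set 378 − 6P = 3P + 279 → P* = $11, Q* = 312.
With the tax collected from producers, supply shifts: Qs = 3(P − 13.5) + 279.
Solving gives Q = 285 with buyers paying $15.5 and producers receiving $2 (the $13.5 wedge).
ΔCS is the trapezoid between Q = 285 and Q = 312 of height $4.5: ½ · (312 + 285) · 4.5 = $1343.25.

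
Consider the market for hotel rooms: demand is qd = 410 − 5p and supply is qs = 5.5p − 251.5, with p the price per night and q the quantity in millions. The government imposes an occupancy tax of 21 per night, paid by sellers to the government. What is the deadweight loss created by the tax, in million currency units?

Deadweight loss = 577.5 million.

Without the tax, 410 − 5p = 5.5p − 251.5 gives 10.5p = 661.5, so p* = 63 and q* = 95.
With the tax collected from sellers, supply shifts: qs = 5.5(p − 21) − 251.5.
New equilibrium: consumers pay 74, sellers receive 53, q = 40. (Wedge: pb − ps = 21.)
Quantity falls by |ΔQ| = |95 − 40| = 55.
DWL = ½ · t · |ΔQ| = ½ · 21 · 55 = 577.5.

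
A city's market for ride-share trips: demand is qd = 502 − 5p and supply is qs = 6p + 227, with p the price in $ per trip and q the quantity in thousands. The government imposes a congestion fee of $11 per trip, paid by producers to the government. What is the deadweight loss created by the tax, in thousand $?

Before the tax: set 502 − 5p = 6p + 227 → p* = $25, q* = 377.
With the tax collected from producers, supply shifts: qs = 6(p − 11) + 227.
New equilibrium: consumers pay $31, producers receive $20, q = 347. (Wedge: pb − ps = 11.)
Quantity falls by |ΔQ| = |377 − 347| = 30.
DWL = ½ · t · |ΔQ| = ½ · 11 · 30 = $165.

Deadweight loss = $165 thousand.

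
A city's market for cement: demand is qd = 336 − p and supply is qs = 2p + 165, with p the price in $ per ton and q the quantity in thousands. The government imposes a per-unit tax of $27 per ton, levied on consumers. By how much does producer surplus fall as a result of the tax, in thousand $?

Producer surplus falls by $2430 thousand.

Without the tax, 336 − p = 2p + 165 gives 3p = 171, so p* = $57 and q* = 279.
With the tax collected from consumers, demand (in seller-price terms) shifts: qd = 336 − (p + 27).
Solving gives q = 261 with consumers paying $75 and sellers receiving $48 (the $27 wedge).
ΔPS is the trapezoid between Q = 261 and Q = 279 of height $9: ½ · (279 + 261) · 9 = $2430.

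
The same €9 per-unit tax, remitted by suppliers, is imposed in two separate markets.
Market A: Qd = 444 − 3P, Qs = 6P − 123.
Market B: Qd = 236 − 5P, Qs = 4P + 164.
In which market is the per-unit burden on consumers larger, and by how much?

Market A, by €2.

Market A: pre-tax P* = €63, Q* = 255; post-tax Q = 237; per-unit burden on consumers = €6.
Market B: pre-tax P* = €8, Q* = 196; post-tax Q = 176; per-unit burden on consumers = €4.
Difference: €6 vs €4 → market A is larger by €2.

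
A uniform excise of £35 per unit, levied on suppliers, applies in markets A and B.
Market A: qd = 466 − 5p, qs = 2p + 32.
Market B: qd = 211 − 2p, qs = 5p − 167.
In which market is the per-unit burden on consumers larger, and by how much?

Market A: pre-tax p* = £62, q* = 156; post-tax q = 106; per-unit burden on consumers = £10.
Market B: pre-tax p* = £54, q* = 103; post-tax q = 53; per-unit burden on consumers = £25.
Difference: £10 vs £25 → market B is larger by £15.

Market B, by £15.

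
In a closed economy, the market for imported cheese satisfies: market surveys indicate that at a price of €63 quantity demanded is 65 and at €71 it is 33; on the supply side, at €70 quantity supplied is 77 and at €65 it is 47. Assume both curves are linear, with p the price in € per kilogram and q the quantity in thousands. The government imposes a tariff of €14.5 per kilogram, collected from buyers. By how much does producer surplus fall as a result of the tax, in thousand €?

Demand slope: (33 − 65)/(71 − 63) = -4, so qd = 317 − 4p.
Supply slope: (47 − 77)/(65 − 70) = 6, so qs = 6p − 343.
Without the tax, 317 − 4p = 6p − 343 gives 10p = 660, so p* = €66 and q* = 53.
With the tax collected from buyers, demand (in seller-price terms) shifts: qd = 317 − 4(p + 14.5).
New equilibrium: buyers pay €74.7, suppliers receive €60.2, q = 18.2. (Wedge: pb − ps = 14.5.)
ΔPS is the trapezoid between Q = 18.2 and Q = 53 of height €5.8: ½ · (53 + 18.2) · 5.8 = €206.48.

Producer surplus falls by €206.48 thousand.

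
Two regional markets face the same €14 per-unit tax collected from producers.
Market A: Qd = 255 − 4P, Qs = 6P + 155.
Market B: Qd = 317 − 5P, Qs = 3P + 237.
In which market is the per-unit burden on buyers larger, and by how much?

Market A, by €3.15.

Market A: pre-tax P* = €10, Q* = 215; post-tax Q = 181.4; per-unit burden on buyers = €8.4.
Market B: pre-tax P* = €10, Q* = 267; post-tax Q = 240.75; per-unit burden on buyers = €5.25.
Difference: €8.4 vs €5.25 → market A is larger by €3.15.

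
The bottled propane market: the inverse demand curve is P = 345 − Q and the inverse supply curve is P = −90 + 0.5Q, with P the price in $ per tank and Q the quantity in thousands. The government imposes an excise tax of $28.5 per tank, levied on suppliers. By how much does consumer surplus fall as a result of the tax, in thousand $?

Rewrite in direct form: Qd = 345 − P and Qs = 2P + 180.
Without the tax, 345 − P = 2P + 180 gives 3P = 165, so P* = $55 and Q* = 290.
With the tax collected from suppliers, supply shifts: Qs = 2(P − 28.5) + 180.
New equilibrium: buyers pay $74, suppliers receive $45.5, Q = 271. (Wedge: Pb − Ps = 28.5.)
ΔCS is the trapezoid between Q = 271 and Q = 290 of height $19: ½ · (290 + 271) · 19 = $5329.5.

Consumer surplus falls by $5329.5 thousand.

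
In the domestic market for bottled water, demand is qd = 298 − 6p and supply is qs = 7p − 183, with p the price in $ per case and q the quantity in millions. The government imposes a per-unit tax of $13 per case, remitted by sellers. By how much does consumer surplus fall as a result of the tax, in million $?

Consumer surplus falls by $385 million.

Before the tax: set 298 − 6p = 7p − 183 → p* = $37, q* = 76.
With the tax collected from sellers, supply shifts: qs = 7(p − 13) − 183.
Solving gives q = 34 with buyers paying $44 and sellers receiving $31 (the $13 wedge).
ΔCS is the trapezoid between Q = 34 and Q = 76 of height $7: ½ · (76 + 34) · 7 = $385.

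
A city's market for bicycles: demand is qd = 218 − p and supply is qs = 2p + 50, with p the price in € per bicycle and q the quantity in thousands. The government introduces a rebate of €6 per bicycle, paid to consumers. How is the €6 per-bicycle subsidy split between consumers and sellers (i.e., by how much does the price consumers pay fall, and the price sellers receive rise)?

Consumers gain €4 per bicycle; sellers gain €2 per bicycle.

Without the subsidy, 218 − p = 2p + 50 gives 3p = 168, so p* = €56 and q* = 162.
With a per-unit subsidy paid to consumers, each effectively pays p − 6, so demand becomes qd = 218 − (p − 6).
Solving gives q = 166 with consumers paying €52 and sellers receiving €58 (the €6 wedge).
Gain to consumers: €4; to sellers: €2. (They sum to €6.)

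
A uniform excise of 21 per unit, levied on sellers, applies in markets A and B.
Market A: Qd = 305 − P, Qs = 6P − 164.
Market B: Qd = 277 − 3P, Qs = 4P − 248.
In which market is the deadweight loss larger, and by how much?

Market B, by 189.

Market A: pre-tax P* = 67, Q* = 238; post-tax Q = 220; deadweight loss = 189.
Market B: pre-tax P* = 75, Q* = 52; post-tax Q = 16; deadweight loss = 378.
Difference: 189 vs 378 → market B is larger by 189.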